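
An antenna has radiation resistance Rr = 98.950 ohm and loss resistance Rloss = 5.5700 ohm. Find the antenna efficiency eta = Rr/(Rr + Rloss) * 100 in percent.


eta = 98.950 / (98.950 + 5.5700) * 100 = 94.67%

94.67%


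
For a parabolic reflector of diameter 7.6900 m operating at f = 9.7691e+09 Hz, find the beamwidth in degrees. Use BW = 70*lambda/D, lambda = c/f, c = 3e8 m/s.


lambda = c / f = 3.0000e+08 / 9.7691e+09 = 0.03070907 m
BW = 70 * 0.03070907 / 7.6900 = 0.2795 deg

0.2795 deg


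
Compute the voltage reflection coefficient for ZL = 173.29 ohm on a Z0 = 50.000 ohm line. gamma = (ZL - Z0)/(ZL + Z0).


gamma = (173.29 - 50.000) / (173.29 + 50.000) = 0.5522

0.5522


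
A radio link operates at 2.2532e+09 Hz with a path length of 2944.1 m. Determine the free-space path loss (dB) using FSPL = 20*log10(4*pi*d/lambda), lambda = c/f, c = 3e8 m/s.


lambda = c / f = 3.0000e+08 / 2.2532e+09 = 0.1331440 m
FSPL = 20 * log10(4*pi*2944.1/0.1331440) = 108.9 dB

108.9 dB


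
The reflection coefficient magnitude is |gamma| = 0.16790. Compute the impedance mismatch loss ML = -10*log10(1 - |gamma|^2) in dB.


ML = -10 * log10(1 - 0.16790^2) = -10 * log10(0.97180959) = 0.1242 dB

0.1242 dB


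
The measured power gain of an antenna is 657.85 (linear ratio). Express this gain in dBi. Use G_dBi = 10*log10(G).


G_dBi = 10 * log10(657.85) = 28.18 dBi

28.18 dBi


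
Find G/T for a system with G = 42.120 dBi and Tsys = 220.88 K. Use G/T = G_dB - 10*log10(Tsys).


G/T = 42.120 - 10*log10(220.88) = 42.120 - 23.44156 = 18.68 dB/K

18.68 dB/K


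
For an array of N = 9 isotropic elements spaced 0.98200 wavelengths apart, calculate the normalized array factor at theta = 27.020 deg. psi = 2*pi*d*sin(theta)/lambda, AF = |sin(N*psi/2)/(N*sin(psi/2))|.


psi = 2*pi*0.98200*sin(27.020 deg) = 2.803080 rad
AF = |sin(9*2.803080/2) / (9*sin(2.803080/2))| = 5.351e-03

5.351e-03


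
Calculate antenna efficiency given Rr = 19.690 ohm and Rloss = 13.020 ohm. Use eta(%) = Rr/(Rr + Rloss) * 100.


eta = 19.690 / (19.690 + 13.020) * 100 = 60.20%

60.20%


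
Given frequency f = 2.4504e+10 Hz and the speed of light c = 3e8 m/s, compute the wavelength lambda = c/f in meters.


lambda = c / f = 3.0000e+08 / 2.4504e+10 = 0.01224 m

0.01224 m


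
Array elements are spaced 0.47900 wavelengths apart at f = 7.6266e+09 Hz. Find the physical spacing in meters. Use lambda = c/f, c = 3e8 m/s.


lambda = c / f = 3.0000e+08 / 7.6266e+09 = 0.03933601 m
d = 0.47900 * 0.03933601 = 0.01884 m

0.01884 m


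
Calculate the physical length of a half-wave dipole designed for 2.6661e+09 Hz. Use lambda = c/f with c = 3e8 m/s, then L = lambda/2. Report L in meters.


lambda = c / f = 3.0000e+08 / 2.6661e+09 = 0.1125239 m
L = lambda / 2 = 0.1125239 / 2 = 0.05626 m

0.05626 m


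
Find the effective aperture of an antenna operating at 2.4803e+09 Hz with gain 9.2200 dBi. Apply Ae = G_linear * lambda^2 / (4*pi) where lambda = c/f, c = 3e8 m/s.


lambda = c / f = 3.0000e+08 / 2.4803e+09 = 0.1209531 m
G_linear = 10^(9.2200/10) = 8.356030
Ae = G_linear * lambda^2 / (4*pi) = 8.356030 * 0.1209531^2 / (4*pi) = 9.728e-03 m^2

9.728e-03 m^2


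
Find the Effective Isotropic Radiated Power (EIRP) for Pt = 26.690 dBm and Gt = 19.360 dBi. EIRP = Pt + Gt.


EIRP = Pt + Gt = 26.690 + 19.360 = 46.05 dBm

46.05 dBm


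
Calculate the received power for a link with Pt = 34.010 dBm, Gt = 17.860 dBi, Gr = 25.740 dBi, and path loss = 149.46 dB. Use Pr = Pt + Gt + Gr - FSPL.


Pr = 34.010 + 17.860 + 25.740 - 149.46 = -71.85 dBm

-71.85 dBm


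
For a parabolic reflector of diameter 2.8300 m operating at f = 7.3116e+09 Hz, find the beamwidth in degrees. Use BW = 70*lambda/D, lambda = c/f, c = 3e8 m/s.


lambda = c / f = 3.0000e+08 / 7.3116e+09 = 0.04103069 m
BW = 70 * 0.04103069 / 2.8300 = 1.015 deg

1.015 deg


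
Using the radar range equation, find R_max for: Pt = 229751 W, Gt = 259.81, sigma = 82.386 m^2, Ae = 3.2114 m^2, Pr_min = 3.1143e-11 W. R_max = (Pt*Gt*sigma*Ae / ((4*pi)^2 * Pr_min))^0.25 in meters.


R^4 = 229751*259.81*82.386*3.2114 / ((4*pi)^2 * 3.1143e-11) = 3.211300e+18
R_max = 3.211300e+18^0.25 = 42332 m

42332 m


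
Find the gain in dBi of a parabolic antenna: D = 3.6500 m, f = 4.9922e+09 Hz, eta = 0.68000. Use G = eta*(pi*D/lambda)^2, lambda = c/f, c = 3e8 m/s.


lambda = c / f = 3.0000e+08 / 4.9922e+09 = 0.06009375 m
G_linear = 0.68000 * (pi * 3.6500 / 0.06009375)^2 = 24759.15
G_dBi = 10 * log10(24759.15) = 43.94 dBi

43.94 dBi


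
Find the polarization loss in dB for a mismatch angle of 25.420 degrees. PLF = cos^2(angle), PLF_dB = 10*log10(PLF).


PLF_linear = cos^2(25.420 deg) = 0.8157441
PLF_dB = 10 * log10(0.8157441) = -0.8845 dB

-0.8845 dB


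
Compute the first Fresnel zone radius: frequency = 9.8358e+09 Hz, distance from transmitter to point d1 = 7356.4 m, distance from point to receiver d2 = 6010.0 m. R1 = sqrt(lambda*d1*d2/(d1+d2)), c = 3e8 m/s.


lambda = c / f = 3.0000e+08 / 9.8358e+09 = 0.03050082 m
R1 = sqrt(0.03050082 * 7356.4 * 6010.0 / (7356.4 + 6010.0)) = 10.04 m

10.04 m


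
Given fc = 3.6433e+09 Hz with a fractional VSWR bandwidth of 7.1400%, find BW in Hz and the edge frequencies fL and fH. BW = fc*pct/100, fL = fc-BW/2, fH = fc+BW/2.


BW = 3.6433e+09 * 7.1400/100 = 2.601316e+08 Hz
fL = 3.6433e+09 - 2.601316e+08/2 = 3.513e+09 Hz
fH = 3.6433e+09 + 2.601316e+08/2 = 3.773e+09 Hz

BW=2.601e+08 Hz, fL=3.513e+09 Hz, fH=3.773e+09 Hz


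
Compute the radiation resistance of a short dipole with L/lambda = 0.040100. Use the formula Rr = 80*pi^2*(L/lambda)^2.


Rr = 80 * pi^2 * (0.040100)^2 = 80 * 9.869604 * 1.608010e-03 = 1.270 ohm

1.270 ohm


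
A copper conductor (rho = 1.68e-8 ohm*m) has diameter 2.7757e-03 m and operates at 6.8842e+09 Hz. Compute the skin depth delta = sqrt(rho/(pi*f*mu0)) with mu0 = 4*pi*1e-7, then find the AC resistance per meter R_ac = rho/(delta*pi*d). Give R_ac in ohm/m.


delta = sqrt(1.68e-8 / (pi * 6.8842e+09 * 4*pi*1e-7)) = 7.862271e-07 m
R_ac = 1.68e-8 / (7.862271e-07 * pi * 2.7757e-03) = 2.450 ohm/m

2.450 ohm/m


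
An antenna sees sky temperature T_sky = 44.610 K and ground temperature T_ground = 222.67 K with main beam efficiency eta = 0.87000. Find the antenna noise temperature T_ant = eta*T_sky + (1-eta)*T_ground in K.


T_ant = 0.87000 * 44.610 + (1 - 0.87000) * 222.67 = 67.76 K

67.76 K


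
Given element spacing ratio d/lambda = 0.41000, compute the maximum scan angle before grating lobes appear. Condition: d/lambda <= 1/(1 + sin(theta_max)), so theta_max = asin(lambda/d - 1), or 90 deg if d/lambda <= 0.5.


lambda/d - 1 = 1/0.41000 - 1 = 1.439024 >= 1
d/lambda <= 0.5, so the array can scan to endfire without grating lobes: theta_max = 90 deg

90 deg


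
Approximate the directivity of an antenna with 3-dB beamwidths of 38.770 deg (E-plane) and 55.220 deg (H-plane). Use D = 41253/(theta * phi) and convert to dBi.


D_linear = 41253 / (38.770 * 55.220) = 19.26918
D_dBi = 10 * log10(19.26918) = 12.85 dBi

12.85 dBi


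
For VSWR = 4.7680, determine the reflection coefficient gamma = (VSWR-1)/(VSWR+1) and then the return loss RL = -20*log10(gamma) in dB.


gamma = (4.7680 - 1) / (4.7680 + 1) = 0.6532594
RL = -20 * log10(0.6532594) = 3.698 dB

3.698 dB


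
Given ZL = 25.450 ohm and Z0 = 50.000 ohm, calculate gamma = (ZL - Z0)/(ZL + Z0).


gamma = (25.450 - 50.000) / (25.450 + 50.000) = -0.3254

-0.3254


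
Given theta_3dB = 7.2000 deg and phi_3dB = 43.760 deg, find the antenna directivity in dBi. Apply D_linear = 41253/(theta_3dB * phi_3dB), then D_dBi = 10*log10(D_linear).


D_linear = 41253 / (7.2000 * 43.760) = 130.9320
D_dBi = 10 * log10(130.9320) = 21.17 dBi

21.17 dBi


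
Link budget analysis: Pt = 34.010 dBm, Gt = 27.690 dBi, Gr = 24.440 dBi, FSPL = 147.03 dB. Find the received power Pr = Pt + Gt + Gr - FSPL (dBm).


Pr = 34.010 + 27.690 + 24.440 - 147.03 = -60.89 dBm

-60.89 dBm


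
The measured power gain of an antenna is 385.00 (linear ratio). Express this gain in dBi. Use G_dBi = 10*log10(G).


G_dBi = 10 * log10(385.00) = 25.85 dBi

25.85 dBi


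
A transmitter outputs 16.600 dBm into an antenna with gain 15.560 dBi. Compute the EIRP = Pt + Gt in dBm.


EIRP = Pt + Gt = 16.600 + 15.560 = 32.16 dBm

32.16 dBm


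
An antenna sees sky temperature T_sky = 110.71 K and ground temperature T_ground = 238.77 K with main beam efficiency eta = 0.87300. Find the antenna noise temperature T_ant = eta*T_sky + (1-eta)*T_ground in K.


T_ant = 0.87300 * 110.71 + (1 - 0.87300) * 238.77 = 127.0 K

127.0 K


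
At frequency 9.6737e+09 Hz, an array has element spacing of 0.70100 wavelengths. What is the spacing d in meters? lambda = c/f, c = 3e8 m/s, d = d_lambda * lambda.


lambda = c / f = 3.0000e+08 / 9.6737e+09 = 0.03101192 m
d = 0.70100 * 0.03101192 = 0.02174 m

0.02174 m


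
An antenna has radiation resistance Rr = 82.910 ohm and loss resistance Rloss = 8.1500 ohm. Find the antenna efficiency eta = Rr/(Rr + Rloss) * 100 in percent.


eta = 82.910 / (82.910 + 8.1500) * 100 = 91.05%

91.05%


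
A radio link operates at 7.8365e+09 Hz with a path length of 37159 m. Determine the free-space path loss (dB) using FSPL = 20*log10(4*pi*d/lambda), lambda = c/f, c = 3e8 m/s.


lambda = c / f = 3.0000e+08 / 7.8365e+09 = 0.03828240 m
FSPL = 20 * log10(4*pi*37159/0.03828240) = 141.7 dB

141.7 dB


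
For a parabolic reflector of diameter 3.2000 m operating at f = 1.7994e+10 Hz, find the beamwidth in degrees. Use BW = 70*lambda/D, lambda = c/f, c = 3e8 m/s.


lambda = c / f = 3.0000e+08 / 1.7994e+10 = 0.01667222 m
BW = 70 * 0.01667222 / 3.2000 = 0.3647 deg

0.3647 deg


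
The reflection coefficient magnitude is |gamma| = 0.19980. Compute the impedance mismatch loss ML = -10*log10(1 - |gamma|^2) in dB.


ML = -10 * log10(1 - 0.19980^2) = -10 * log10(0.96007996) = 0.1769 dB

0.1769 dB


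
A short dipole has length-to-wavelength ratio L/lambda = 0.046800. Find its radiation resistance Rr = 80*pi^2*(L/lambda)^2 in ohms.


Rr = 80 * pi^2 * (0.046800)^2 = 80 * 9.869604 * 2.190240e-03 = 1.729 ohm

1.729 ohm


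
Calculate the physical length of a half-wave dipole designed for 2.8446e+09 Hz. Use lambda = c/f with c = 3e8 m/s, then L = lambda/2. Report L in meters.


lambda = c / f = 3.0000e+08 / 2.8446e+09 = 0.1054630 m
L = lambda / 2 = 0.1054630 / 2 = 0.05273 m

0.05273 m


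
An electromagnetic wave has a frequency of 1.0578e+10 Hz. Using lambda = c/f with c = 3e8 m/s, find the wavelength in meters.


lambda = c / f = 3.0000e+08 / 1.0578e+10 = 0.02836 m

0.02836 m


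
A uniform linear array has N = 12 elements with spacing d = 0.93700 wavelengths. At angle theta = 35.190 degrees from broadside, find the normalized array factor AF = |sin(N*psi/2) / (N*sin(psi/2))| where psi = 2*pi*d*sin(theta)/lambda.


psi = 2*pi*0.93700*sin(35.190 deg) = 3.392816 rad
AF = |sin(12*3.392816/2) / (12*sin(3.392816/2))| = 0.08383

0.08383


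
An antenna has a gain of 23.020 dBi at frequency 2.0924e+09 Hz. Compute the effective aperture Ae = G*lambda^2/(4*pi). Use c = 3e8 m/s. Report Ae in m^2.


lambda = c / f = 3.0000e+08 / 2.0924e+09 = 0.1433760 m
G_linear = 10^(23.020/10) = 200.4472
Ae = G_linear * lambda^2 / (4*pi) = 200.4472 * 0.1433760^2 / (4*pi) = 0.3279 m^2

0.3279 m^2


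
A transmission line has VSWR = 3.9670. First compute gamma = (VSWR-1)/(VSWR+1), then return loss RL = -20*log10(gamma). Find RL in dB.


gamma = (3.9670 - 1) / (3.9670 + 1) = 0.5973425
RL = -20 * log10(0.5973425) = 4.476 dB

4.476 dB


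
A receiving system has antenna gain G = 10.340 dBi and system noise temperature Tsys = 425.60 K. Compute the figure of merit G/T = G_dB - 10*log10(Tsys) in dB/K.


G/T = 10.340 - 10*log10(425.60) = 10.340 - 26.29002 = -15.95 dB/K

-15.95 dB/K


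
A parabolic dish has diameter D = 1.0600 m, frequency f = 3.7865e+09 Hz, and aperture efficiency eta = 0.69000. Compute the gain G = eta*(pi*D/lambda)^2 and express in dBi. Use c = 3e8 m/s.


lambda = c / f = 3.0000e+08 / 3.7865e+09 = 0.07922884 m
G_linear = 0.69000 * (pi * 1.0600 / 0.07922884)^2 = 1218.973
G_dBi = 10 * log10(1218.973) = 30.86 dBi

30.86 dBi


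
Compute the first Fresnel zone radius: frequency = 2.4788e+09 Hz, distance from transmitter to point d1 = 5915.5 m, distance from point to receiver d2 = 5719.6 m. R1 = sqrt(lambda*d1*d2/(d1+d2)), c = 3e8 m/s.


lambda = c / f = 3.0000e+08 / 2.4788e+09 = 0.1210263 m
R1 = sqrt(0.1210263 * 5915.5 * 5719.6 / (5915.5 + 5719.6)) = 18.76 m

18.76 m


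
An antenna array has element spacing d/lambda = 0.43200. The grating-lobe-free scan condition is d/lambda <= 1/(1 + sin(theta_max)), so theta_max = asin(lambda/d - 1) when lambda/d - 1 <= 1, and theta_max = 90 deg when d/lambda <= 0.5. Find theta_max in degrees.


lambda/d - 1 = 1/0.43200 - 1 = 1.314815 >= 1
d/lambda <= 0.5, so the array can scan to endfire without grating lobes: theta_max = 90 deg

90 deg


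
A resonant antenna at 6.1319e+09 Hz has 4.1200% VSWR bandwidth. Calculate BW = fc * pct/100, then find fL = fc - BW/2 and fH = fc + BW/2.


BW = 6.1319e+09 * 4.1200/100 = 2.526343e+08 Hz
fL = 6.1319e+09 - 2.526343e+08/2 = 6.006e+09 Hz
fH = 6.1319e+09 + 2.526343e+08/2 = 6.258e+09 Hz

BW=2.526e+08 Hz, fL=6.006e+09 Hz, fH=6.258e+09 Hz


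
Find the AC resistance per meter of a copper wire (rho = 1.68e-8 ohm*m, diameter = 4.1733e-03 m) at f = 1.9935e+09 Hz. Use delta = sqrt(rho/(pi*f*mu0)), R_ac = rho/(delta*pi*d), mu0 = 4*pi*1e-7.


delta = sqrt(1.68e-8 / (pi * 1.9935e+09 * 4*pi*1e-7)) = 1.461055e-06 m
R_ac = 1.68e-8 / (1.461055e-06 * pi * 4.1733e-03) = 0.8770 ohm/m

0.8770 ohm/m


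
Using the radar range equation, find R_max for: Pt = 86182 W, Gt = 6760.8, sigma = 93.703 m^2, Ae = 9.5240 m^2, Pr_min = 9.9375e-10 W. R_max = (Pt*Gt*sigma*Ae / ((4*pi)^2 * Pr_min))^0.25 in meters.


R^4 = 86182*6760.8*93.703*9.5240 / ((4*pi)^2 * 9.9375e-10) = 3.313528e+18
R_max = 3.313528e+18^0.25 = 42665 m

42665 m


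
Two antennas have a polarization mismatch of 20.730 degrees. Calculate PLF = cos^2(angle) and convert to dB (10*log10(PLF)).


PLF_linear = cos^2(20.730 deg) = 0.8747091
PLF_dB = 10 * log10(0.8747091) = -0.5814 dB

-0.5814 dB


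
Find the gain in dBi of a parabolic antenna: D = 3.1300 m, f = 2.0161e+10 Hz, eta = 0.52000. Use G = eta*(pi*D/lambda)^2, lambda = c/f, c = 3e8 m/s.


lambda = c / f = 3.0000e+08 / 2.0161e+10 = 0.01488021 m
G_linear = 0.52000 * (pi * 3.1300 / 0.01488021)^2 = 227077.3
G_dBi = 10 * log10(227077.3) = 53.56 dBi

53.56 dBi


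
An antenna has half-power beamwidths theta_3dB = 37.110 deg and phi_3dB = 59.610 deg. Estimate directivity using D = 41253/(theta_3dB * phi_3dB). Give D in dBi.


D_linear = 41253 / (37.110 * 59.610) = 18.64857
D_dBi = 10 * log10(18.64857) = 12.71 dBi

12.71 dBi


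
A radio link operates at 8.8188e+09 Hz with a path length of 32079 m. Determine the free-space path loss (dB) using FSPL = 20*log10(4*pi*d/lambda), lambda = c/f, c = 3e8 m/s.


lambda = c / f = 3.0000e+08 / 8.8188e+09 = 0.03401823 m
FSPL = 20 * log10(4*pi*32079/0.03401823) = 141.5 dB

141.5 dB


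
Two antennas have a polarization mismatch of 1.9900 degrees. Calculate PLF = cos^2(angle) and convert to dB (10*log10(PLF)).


PLF_linear = cos^2(1.9900 deg) = 0.9987942
PLF_dB = 10 * log10(0.9987942) = -5.240e-03 dB

-5.240e-03 dB


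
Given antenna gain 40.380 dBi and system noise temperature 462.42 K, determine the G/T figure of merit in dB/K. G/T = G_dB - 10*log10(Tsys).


G/T = 40.380 - 10*log10(462.42) = 40.380 - 26.65037 = 13.73 dB/K

13.73 dB/K


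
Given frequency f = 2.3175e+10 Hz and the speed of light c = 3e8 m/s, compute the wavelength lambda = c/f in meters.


lambda = c / f = 3.0000e+08 / 2.3175e+10 = 0.01294 m

0.01294 m


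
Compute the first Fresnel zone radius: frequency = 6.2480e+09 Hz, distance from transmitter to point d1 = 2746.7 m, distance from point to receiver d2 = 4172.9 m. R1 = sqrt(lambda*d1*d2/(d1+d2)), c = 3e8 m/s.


lambda = c / f = 3.0000e+08 / 6.2480e+09 = 0.04801536 m
R1 = sqrt(0.04801536 * 2746.7 * 4172.9 / (2746.7 + 4172.9)) = 8.918 m

8.918 m


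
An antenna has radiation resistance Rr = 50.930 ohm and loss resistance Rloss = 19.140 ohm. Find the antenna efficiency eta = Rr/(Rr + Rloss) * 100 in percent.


eta = 50.930 / (50.930 + 19.140) * 100 = 72.68%

72.68%


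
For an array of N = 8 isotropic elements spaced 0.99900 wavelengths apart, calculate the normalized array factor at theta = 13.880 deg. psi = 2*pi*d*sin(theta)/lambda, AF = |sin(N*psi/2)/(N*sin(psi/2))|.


psi = 2*pi*0.99900*sin(13.880 deg) = 1.505761 rad
AF = |sin(8*1.505761/2) / (8*sin(1.505761/2))| = 0.04702

0.04702


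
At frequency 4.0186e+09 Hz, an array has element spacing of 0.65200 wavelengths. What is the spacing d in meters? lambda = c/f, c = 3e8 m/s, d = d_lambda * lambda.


lambda = c / f = 3.0000e+08 / 4.0186e+09 = 0.07465286 m
d = 0.65200 * 0.07465286 = 0.04867 m

0.04867 m


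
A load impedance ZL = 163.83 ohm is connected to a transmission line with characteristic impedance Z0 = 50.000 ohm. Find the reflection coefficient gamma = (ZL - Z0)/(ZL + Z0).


gamma = (163.83 - 50.000) / (163.83 + 50.000) = 0.5323

0.5323


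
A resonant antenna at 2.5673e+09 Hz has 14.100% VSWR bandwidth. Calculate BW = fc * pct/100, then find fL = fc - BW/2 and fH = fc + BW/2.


BW = 2.5673e+09 * 14.100/100 = 3.619893e+08 Hz
fL = 2.5673e+09 - 3.619893e+08/2 = 2.386e+09 Hz
fH = 2.5673e+09 + 3.619893e+08/2 = 2.748e+09 Hz

BW=3.620e+08 Hz, fL=2.386e+09 Hz, fH=2.748e+09 Hz


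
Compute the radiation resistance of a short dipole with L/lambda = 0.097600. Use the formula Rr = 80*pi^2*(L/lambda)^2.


Rr = 80 * pi^2 * (0.097600)^2 = 80 * 9.869604 * 9.525760e-03 = 7.521 ohm

7.521 ohm


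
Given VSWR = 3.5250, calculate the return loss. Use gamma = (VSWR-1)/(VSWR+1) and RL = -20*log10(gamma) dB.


gamma = (3.5250 - 1) / (3.5250 + 1) = 0.5580110
RL = -20 * log10(0.5580110) = 5.067 dB

5.067 dB


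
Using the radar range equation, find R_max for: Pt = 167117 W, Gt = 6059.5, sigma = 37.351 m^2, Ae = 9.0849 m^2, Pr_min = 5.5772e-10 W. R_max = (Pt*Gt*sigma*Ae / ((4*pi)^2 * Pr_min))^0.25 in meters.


R^4 = 167117*6059.5*37.351*9.0849 / ((4*pi)^2 * 5.5772e-10) = 3.901610e+18
R_max = 3.901610e+18^0.25 = 44444 m

44444 m


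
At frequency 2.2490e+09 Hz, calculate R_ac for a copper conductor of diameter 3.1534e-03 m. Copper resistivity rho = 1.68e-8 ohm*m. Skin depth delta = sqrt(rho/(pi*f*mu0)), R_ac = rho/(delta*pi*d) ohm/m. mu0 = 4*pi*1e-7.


delta = sqrt(1.68e-8 / (pi * 2.2490e+09 * 4*pi*1e-7)) = 1.375562e-06 m
R_ac = 1.68e-8 / (1.375562e-06 * pi * 3.1534e-03) = 1.233 ohm/m

1.233 ohm/m


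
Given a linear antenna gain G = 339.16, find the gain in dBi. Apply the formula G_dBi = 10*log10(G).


G_dBi = 10 * log10(339.16) = 25.30 dBi

25.30 dBi


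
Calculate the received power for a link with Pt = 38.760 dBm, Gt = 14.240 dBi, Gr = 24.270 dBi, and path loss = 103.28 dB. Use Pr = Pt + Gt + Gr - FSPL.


Pr = 38.760 + 14.240 + 24.270 - 103.28 = -26.01 dBm

-26.01 dBm


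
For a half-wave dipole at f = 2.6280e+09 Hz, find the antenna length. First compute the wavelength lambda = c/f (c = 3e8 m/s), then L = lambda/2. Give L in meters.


lambda = c / f = 3.0000e+08 / 2.6280e+09 = 0.1141553 m
L = lambda / 2 = 0.1141553 / 2 = 0.05708 m

0.05708 m


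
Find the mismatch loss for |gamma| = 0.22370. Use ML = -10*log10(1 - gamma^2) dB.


ML = -10 * log10(1 - 0.22370^2) = -10 * log10(0.94995831) = 0.2230 dB

0.2230 dB


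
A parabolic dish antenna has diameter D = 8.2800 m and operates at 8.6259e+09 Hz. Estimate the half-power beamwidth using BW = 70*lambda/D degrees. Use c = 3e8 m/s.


lambda = c / f = 3.0000e+08 / 8.6259e+09 = 0.03477898 m
BW = 70 * 0.03477898 / 8.2800 = 0.2940 deg

0.2940 deg


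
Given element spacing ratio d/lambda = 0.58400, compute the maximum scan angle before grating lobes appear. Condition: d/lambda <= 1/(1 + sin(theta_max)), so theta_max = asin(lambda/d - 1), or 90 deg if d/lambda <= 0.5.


lambda/d - 1 = 1/0.58400 - 1 = 0.7123288
theta_max = asin(0.7123288) = 45.42 deg

45.42 deg


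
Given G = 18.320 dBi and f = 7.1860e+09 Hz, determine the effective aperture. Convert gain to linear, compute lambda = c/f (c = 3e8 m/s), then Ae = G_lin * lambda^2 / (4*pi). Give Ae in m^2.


lambda = c / f = 3.0000e+08 / 7.1860e+09 = 0.04174784 m
G_linear = 10^(18.320/10) = 67.92036
Ae = G_linear * lambda^2 / (4*pi) = 67.92036 * 0.04174784^2 / (4*pi) = 9.420e-03 m^2

9.420e-03 m^2


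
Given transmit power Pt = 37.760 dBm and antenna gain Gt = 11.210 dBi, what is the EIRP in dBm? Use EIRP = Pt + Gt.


EIRP = Pt + Gt = 37.760 + 11.210 = 48.97 dBm

48.97 dBm


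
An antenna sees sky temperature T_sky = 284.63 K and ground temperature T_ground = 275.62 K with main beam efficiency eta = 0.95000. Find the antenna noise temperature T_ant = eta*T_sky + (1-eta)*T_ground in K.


T_ant = 0.95000 * 284.63 + (1 - 0.95000) * 275.62 = 284.2 K

284.2 K


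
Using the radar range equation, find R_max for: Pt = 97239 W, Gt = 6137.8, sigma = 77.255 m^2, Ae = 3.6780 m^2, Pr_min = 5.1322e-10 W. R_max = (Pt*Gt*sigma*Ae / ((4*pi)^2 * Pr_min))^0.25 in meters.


R^4 = 97239*6137.8*77.255*3.6780 / ((4*pi)^2 * 5.1322e-10) = 2.092513e+18
R_max = 2.092513e+18^0.25 = 38034 m

38034 m


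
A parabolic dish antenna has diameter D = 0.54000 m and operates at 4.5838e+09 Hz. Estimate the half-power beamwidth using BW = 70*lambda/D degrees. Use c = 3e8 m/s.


lambda = c / f = 3.0000e+08 / 4.5838e+09 = 0.06544788 m
BW = 70 * 0.06544788 / 0.54000 = 8.484 deg

8.484 deg


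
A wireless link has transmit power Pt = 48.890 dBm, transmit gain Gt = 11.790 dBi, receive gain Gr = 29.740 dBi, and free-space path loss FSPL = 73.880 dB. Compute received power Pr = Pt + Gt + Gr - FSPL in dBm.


Pr = 48.890 + 11.790 + 29.740 - 73.880 = 16.54 dBm

16.54 dBm


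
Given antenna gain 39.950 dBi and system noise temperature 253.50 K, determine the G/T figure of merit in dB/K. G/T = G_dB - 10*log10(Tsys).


G/T = 39.950 - 10*log10(253.50) = 39.950 - 24.03978 = 15.91 dB/K

15.91 dB/K


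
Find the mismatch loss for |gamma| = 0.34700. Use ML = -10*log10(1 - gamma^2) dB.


ML = -10 * log10(1 - 0.34700^2) = -10 * log10(0.879591) = 0.5572 dB

0.5572 dB


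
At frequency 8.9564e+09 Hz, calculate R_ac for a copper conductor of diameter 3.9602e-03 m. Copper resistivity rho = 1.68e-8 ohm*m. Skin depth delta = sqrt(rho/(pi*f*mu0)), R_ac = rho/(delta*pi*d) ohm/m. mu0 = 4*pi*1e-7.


delta = sqrt(1.68e-8 / (pi * 8.9564e+09 * 4*pi*1e-7)) = 6.892996e-07 m
R_ac = 1.68e-8 / (6.892996e-07 * pi * 3.9602e-03) = 1.959 ohm/m

1.959 ohm/m


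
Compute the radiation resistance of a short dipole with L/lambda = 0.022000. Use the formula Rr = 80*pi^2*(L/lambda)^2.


Rr = 80 * pi^2 * (0.022000)^2 = 80 * 9.869604 * 4.840000e-04 = 0.3822 ohm

0.3822 ohm


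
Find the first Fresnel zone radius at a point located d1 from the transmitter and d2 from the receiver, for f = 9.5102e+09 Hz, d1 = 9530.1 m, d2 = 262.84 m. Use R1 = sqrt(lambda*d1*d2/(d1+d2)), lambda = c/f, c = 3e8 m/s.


lambda = c / f = 3.0000e+08 / 9.5102e+09 = 0.03154508 m
R1 = sqrt(0.03154508 * 9530.1 * 262.84 / (9530.1 + 262.84)) = 2.841 m

2.841 m


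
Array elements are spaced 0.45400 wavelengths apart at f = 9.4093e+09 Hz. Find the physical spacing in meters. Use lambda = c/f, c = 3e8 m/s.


lambda = c / f = 3.0000e+08 / 9.4093e+09 = 0.03188335 m
d = 0.45400 * 0.03188335 = 0.01448 m

0.01448 m


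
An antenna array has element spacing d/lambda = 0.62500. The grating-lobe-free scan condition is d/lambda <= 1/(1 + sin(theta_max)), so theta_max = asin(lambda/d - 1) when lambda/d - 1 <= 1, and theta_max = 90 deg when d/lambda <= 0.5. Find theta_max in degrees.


lambda/d - 1 = 1/0.62500 - 1 = 0.6000000
theta_max = asin(0.6000000) = 36.87 deg

36.87 deg


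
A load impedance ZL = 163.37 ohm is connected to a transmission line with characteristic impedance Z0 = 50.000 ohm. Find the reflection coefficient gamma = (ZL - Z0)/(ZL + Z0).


gamma = (163.37 - 50.000) / (163.37 + 50.000) = 0.5313

0.5313


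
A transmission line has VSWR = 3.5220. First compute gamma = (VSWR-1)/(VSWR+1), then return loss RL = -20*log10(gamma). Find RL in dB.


gamma = (3.5220 - 1) / (3.5220 + 1) = 0.5577178
RL = -20 * log10(0.5577178) = 5.072 dB

5.072 dB


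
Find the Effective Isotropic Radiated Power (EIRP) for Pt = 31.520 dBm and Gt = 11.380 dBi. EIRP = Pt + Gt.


EIRP = Pt + Gt = 31.520 + 11.380 = 42.90 dBm

42.90 dBm


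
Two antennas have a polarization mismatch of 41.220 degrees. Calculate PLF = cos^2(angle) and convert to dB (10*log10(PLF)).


PLF_linear = cos^2(41.220 deg) = 0.5657822
PLF_dB = 10 * log10(0.5657822) = -2.474 dB

-2.474 dB


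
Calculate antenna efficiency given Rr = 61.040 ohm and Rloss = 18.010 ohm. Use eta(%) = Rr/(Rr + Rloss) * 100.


eta = 61.040 / (61.040 + 18.010) * 100 = 77.22%

77.22%


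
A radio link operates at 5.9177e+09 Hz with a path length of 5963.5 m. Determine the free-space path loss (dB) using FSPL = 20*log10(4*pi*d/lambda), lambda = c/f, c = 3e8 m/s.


lambda = c / f = 3.0000e+08 / 5.9177e+09 = 0.05069537 m
FSPL = 20 * log10(4*pi*5963.5/0.05069537) = 123.4 dB

123.4 dB


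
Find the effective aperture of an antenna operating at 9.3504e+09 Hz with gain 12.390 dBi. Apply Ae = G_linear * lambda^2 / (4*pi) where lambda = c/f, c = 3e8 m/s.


lambda = c / f = 3.0000e+08 / 9.3504e+09 = 0.03208419 m
G_linear = 10^(12.390/10) = 17.33804
Ae = G_linear * lambda^2 / (4*pi) = 17.33804 * 0.03208419^2 / (4*pi) = 1.420e-03 m^2

1.420e-03 m^2


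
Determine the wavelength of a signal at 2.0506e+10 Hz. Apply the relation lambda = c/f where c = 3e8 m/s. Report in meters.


lambda = c / f = 3.0000e+08 / 2.0506e+10 = 0.01463 m

0.01463 m


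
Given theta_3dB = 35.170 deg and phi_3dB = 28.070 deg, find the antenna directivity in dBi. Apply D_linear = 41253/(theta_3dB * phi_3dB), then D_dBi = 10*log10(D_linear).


D_linear = 41253 / (35.170 * 28.070) = 41.78696
D_dBi = 10 * log10(41.78696) = 16.21 dBi

16.21 dBi


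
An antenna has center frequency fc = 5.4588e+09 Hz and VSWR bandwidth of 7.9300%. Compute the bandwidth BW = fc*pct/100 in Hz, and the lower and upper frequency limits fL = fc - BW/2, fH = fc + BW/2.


BW = 5.4588e+09 * 7.9300/100 = 4.328828e+08 Hz
fL = 5.4588e+09 - 4.328828e+08/2 = 5.242e+09 Hz
fH = 5.4588e+09 + 4.328828e+08/2 = 5.675e+09 Hz

BW=4.329e+08 Hz, fL=5.242e+09 Hz, fH=5.675e+09 Hz


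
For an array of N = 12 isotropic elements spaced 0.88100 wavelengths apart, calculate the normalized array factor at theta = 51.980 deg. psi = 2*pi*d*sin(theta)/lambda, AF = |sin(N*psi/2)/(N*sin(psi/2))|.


psi = 2*pi*0.88100*sin(51.980 deg) = 4.360833 rad
AF = |sin(12*4.360833/2) / (12*sin(4.360833/2))| = 0.08726

0.08726


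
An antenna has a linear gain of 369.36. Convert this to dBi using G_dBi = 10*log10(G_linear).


G_dBi = 10 * log10(369.36) = 25.67 dBi

25.67 dBi


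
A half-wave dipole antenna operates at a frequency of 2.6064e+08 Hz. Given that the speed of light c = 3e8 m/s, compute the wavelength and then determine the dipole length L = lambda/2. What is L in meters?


lambda = c / f = 3.0000e+08 / 2.6064e+08 = 1.151013 m
L = lambda / 2 = 1.151013 / 2 = 0.5755 m

0.5755 m


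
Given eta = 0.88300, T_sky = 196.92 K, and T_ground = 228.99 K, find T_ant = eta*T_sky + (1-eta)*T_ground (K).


T_ant = 0.88300 * 196.92 + (1 - 0.88300) * 228.99 = 200.7 K

200.7 K


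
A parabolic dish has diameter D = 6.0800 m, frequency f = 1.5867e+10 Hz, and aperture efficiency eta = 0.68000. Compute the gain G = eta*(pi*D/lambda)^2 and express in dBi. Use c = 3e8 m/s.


lambda = c / f = 3.0000e+08 / 1.5867e+10 = 0.01890717 m
G_linear = 0.68000 * (pi * 6.0800 / 0.01890717)^2 = 694005.3
G_dBi = 10 * log10(694005.3) = 58.41 dBi

58.41 dBi


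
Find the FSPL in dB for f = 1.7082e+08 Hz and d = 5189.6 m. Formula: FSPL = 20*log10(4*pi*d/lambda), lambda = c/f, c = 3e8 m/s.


lambda = c / f = 3.0000e+08 / 1.7082e+08 = 1.756235 m
FSPL = 20 * log10(4*pi*5189.6/1.756235) = 91.40 dB

91.40 dB


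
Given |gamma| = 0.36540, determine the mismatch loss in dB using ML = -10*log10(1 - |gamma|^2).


ML = -10 * log10(1 - 0.36540^2) = -10 * log10(0.86648284) = 0.6224 dB

0.6224 dB


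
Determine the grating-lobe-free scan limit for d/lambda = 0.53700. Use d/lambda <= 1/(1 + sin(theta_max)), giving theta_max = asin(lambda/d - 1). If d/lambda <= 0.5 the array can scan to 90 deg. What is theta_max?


lambda/d - 1 = 1/0.53700 - 1 = 0.8621974
theta_max = asin(0.8621974) = 59.56 deg

59.56 deg


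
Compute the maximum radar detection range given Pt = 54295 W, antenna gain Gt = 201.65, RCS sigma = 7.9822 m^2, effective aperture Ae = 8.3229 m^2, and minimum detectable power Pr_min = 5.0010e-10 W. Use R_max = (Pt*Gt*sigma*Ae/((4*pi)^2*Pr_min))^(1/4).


R^4 = 54295*201.65*7.9822*8.3229 / ((4*pi)^2 * 5.0010e-10) = 9.210406e+15
R_max = 9.210406e+15^0.25 = 9796 m

9796 m


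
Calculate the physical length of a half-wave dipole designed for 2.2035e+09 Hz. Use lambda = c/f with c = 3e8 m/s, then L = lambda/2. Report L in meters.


lambda = c / f = 3.0000e+08 / 2.2035e+09 = 0.1361470 m
L = lambda / 2 = 0.1361470 / 2 = 0.06807 m

0.06807 m


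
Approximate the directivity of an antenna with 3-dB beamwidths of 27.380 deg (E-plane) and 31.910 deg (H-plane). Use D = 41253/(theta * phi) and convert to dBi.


D_linear = 41253 / (27.380 * 31.910) = 47.21666
D_dBi = 10 * log10(47.21666) = 16.74 dBi

16.74 dBi


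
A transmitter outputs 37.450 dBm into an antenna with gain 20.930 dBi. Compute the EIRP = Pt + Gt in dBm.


EIRP = Pt + Gt = 37.450 + 20.930 = 58.38 dBm

58.38 dBm


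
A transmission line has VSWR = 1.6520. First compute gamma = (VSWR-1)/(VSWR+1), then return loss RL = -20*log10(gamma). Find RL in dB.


gamma = (1.6520 - 1) / (1.6520 + 1) = 0.2458522
RL = -20 * log10(0.2458522) = 12.19 dB

12.19 dB


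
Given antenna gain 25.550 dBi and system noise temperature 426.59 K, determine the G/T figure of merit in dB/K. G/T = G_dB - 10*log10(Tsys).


G/T = 25.550 - 10*log10(426.59) = 25.550 - 26.30011 = -0.7501 dB/K

-0.7501 dB/K


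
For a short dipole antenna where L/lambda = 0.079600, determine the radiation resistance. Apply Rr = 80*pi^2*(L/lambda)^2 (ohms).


Rr = 80 * pi^2 * (0.079600)^2 = 80 * 9.869604 * 6.336160e-03 = 5.003 ohm

5.003 ohm


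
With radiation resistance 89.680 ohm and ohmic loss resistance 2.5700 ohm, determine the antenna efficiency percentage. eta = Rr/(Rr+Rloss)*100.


eta = 89.680 / (89.680 + 2.5700) * 100 = 97.21%

97.21%


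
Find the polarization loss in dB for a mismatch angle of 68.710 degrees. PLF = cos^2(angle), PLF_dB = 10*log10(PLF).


PLF_linear = cos^2(68.710 deg) = 0.1318333
PLF_dB = 10 * log10(0.1318333) = -8.800 dB

-8.800 dB


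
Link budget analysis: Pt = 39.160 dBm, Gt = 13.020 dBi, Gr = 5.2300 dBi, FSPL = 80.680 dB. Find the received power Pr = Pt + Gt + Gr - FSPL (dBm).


Pr = 39.160 + 13.020 + 5.2300 - 80.680 = -23.27 dBm

-23.27 dBm


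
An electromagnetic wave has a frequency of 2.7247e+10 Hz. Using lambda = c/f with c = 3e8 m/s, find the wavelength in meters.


lambda = c / f = 3.0000e+08 / 2.7247e+10 = 0.01101 m

0.01101 m


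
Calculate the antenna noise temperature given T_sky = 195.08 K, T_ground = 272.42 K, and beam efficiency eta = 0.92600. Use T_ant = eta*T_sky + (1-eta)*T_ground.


T_ant = 0.92600 * 195.08 + (1 - 0.92600) * 272.42 = 200.8 K

200.8 K


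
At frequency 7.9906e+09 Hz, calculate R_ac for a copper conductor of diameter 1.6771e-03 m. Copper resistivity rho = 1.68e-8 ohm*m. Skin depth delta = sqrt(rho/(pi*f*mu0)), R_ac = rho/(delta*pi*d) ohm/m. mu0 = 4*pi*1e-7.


delta = sqrt(1.68e-8 / (pi * 7.9906e+09 * 4*pi*1e-7)) = 7.297684e-07 m
R_ac = 1.68e-8 / (7.297684e-07 * pi * 1.6771e-03) = 4.369 ohm/m

4.369 ohm/m


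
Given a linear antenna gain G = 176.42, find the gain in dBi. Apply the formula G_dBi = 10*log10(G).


G_dBi = 10 * log10(176.42) = 22.47 dBi

22.47 dBi


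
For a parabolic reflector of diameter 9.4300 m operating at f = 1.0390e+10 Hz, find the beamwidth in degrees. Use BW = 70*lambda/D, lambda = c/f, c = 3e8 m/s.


lambda = c / f = 3.0000e+08 / 1.0390e+10 = 0.02887392 m
BW = 70 * 0.02887392 / 9.4300 = 0.2143 deg

0.2143 deg


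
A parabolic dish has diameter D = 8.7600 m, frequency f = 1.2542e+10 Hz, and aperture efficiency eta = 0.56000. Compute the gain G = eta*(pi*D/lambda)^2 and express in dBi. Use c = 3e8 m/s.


lambda = c / f = 3.0000e+08 / 1.2542e+10 = 0.02391963 m
G_linear = 0.56000 * (pi * 8.7600 / 0.02391963)^2 = 741288.2
G_dBi = 10 * log10(741288.2) = 58.70 dBi

58.70 dBi


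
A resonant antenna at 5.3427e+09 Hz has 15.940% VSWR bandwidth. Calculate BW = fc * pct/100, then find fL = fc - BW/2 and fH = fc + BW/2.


BW = 5.3427e+09 * 15.940/100 = 8.516264e+08 Hz
fL = 5.3427e+09 - 8.516264e+08/2 = 4.917e+09 Hz
fH = 5.3427e+09 + 8.516264e+08/2 = 5.769e+09 Hz

BW=8.516e+08 Hz, fL=4.917e+09 Hz, fH=5.769e+09 Hz


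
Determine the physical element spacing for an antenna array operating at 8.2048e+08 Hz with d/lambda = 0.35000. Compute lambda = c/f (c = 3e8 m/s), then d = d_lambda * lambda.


lambda = c / f = 3.0000e+08 / 8.2048e+08 = 0.3656396 m
d = 0.35000 * 0.3656396 = 0.1280 m

0.1280 m


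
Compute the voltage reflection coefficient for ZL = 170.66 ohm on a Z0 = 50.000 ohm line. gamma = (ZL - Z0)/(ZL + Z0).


gamma = (170.66 - 50.000) / (170.66 + 50.000) = 0.5468

0.5468


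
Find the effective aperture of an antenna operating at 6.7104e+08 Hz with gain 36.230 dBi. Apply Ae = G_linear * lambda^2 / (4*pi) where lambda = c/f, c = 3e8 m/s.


lambda = c / f = 3.0000e+08 / 6.7104e+08 = 0.4470672 m
G_linear = 10^(36.230/10) = 4197.590
Ae = G_linear * lambda^2 / (4*pi) = 4197.590 * 0.4470672^2 / (4*pi) = 66.76 m^2

66.76 m^2


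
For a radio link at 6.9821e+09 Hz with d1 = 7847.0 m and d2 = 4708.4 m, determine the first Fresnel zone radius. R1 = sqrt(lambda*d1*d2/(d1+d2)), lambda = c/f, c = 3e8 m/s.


lambda = c / f = 3.0000e+08 / 6.9821e+09 = 0.04296702 m
R1 = sqrt(0.04296702 * 7847.0 * 4708.4 / (7847.0 + 4708.4)) = 11.24 m

11.24 m


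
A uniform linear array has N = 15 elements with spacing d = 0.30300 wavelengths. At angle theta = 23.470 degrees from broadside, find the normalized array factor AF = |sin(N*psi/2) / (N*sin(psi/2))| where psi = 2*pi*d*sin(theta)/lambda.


psi = 2*pi*0.30300*sin(23.470 deg) = 0.7582263 rad
AF = |sin(15*0.7582263/2) / (15*sin(0.7582263/2))| = 0.1012

0.1012


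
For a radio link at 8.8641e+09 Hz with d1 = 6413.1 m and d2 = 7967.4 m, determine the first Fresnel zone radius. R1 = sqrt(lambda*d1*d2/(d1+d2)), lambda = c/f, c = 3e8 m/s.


lambda = c / f = 3.0000e+08 / 8.8641e+09 = 0.03384438 m
R1 = sqrt(0.03384438 * 6413.1 * 7967.4 / (6413.1 + 7967.4)) = 10.97 m

10.97 m


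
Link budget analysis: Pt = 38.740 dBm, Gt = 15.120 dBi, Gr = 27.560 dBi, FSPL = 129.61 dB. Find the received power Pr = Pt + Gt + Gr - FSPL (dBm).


Pr = 38.740 + 15.120 + 27.560 - 129.61 = -48.19 dBm

-48.19 dBm


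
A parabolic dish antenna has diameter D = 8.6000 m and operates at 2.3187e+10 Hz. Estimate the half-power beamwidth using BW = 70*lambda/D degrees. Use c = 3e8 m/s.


lambda = c / f = 3.0000e+08 / 2.3187e+10 = 0.01293828 m
BW = 70 * 0.01293828 / 8.6000 = 0.1053 deg

0.1053 deg


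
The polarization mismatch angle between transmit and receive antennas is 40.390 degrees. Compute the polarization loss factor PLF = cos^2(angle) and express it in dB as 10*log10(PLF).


PLF_linear = cos^2(40.390 deg) = 0.5801129
PLF_dB = 10 * log10(0.5801129) = -2.365 dB

-2.365 dB


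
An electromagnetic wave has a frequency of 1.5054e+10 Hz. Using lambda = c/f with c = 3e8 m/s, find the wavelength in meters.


lambda = c / f = 3.0000e+08 / 1.5054e+10 = 0.01993 m

0.01993 m


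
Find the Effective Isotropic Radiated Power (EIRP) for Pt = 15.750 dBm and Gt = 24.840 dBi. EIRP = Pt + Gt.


EIRP = Pt + Gt = 15.750 + 24.840 = 40.59 dBm

40.59 dBm


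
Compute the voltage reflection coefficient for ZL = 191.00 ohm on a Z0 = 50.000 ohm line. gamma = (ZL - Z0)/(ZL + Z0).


gamma = (191.00 - 50.000) / (191.00 + 50.000) = 0.5851

0.5851


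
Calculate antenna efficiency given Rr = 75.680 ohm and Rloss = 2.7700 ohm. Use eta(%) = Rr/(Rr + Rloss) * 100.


eta = 75.680 / (75.680 + 2.7700) * 100 = 96.47%

96.47%


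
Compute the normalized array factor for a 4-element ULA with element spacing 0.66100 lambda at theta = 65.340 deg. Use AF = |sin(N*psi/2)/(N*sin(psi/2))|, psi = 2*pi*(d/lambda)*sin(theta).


psi = 2*pi*0.66100*sin(65.340 deg) = 3.774414 rad
AF = |sin(4*3.774414/2) / (4*sin(3.774414/2))| = 0.2509

0.2509


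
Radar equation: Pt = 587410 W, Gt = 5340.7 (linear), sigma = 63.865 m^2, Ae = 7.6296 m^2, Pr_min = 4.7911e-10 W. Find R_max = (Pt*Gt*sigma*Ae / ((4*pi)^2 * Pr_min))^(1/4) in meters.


R^4 = 587410*5340.7*63.865*7.6296 / ((4*pi)^2 * 4.7911e-10) = 2.020455e+19
R_max = 2.020455e+19^0.25 = 67044 m

67044 m


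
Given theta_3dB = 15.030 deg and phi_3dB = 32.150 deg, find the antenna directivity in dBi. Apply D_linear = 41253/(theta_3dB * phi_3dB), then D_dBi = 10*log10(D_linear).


D_linear = 41253 / (15.030 * 32.150) = 85.37202
D_dBi = 10 * log10(85.37202) = 19.31 dBi

19.31 dBi


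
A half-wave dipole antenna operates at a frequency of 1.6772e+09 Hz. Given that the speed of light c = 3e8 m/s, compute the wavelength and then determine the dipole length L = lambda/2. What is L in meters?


lambda = c / f = 3.0000e+08 / 1.6772e+09 = 0.1788695 m
L = lambda / 2 = 0.1788695 / 2 = 0.08943 m

0.08943 m


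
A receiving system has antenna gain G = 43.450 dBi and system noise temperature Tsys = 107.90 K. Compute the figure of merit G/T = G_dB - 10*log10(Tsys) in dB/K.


G/T = 43.450 - 10*log10(107.90) = 43.450 - 20.33021 = 23.12 dB/K

23.12 dB/K


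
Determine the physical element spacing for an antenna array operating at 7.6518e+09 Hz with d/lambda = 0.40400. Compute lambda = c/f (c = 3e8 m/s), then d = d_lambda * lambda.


lambda = c / f = 3.0000e+08 / 7.6518e+09 = 0.03920646 m
d = 0.40400 * 0.03920646 = 0.01584 m

0.01584 m


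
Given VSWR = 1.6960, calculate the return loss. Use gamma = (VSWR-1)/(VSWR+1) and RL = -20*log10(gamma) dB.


gamma = (1.6960 - 1) / (1.6960 + 1) = 0.2581602
RL = -20 * log10(0.2581602) = 11.76 dB

11.76 dB


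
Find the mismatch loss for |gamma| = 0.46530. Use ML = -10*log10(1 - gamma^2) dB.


ML = -10 * log10(1 - 0.46530^2) = -10 * log10(0.78349591) = 1.060 dB

1.060 dB


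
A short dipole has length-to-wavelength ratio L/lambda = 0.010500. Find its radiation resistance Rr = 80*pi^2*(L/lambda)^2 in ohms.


Rr = 80 * pi^2 * (0.010500)^2 = 80 * 9.869604 * 1.102500e-04 = 0.08705 ohm

0.08705 ohm


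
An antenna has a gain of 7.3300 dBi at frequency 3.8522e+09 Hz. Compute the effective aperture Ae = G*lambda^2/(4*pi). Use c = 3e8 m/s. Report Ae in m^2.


lambda = c / f = 3.0000e+08 / 3.8522e+09 = 0.07787758 m
G_linear = 10^(7.3300/10) = 5.407543
Ae = G_linear * lambda^2 / (4*pi) = 5.407543 * 0.07787758^2 / (4*pi) = 2.610e-03 m^2

2.610e-03 m^2


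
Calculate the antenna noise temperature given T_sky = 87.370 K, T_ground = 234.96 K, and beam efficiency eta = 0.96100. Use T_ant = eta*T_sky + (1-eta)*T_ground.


T_ant = 0.96100 * 87.370 + (1 - 0.96100) * 234.96 = 93.13 K

93.13 K


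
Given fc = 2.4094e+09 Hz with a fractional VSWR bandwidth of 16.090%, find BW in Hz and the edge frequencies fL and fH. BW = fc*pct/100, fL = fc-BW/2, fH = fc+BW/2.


BW = 2.4094e+09 * 16.090/100 = 3.876725e+08 Hz
fL = 2.4094e+09 - 3.876725e+08/2 = 2.216e+09 Hz
fH = 2.4094e+09 + 3.876725e+08/2 = 2.603e+09 Hz

BW=3.877e+08 Hz, fL=2.216e+09 Hz, fH=2.603e+09 Hz
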